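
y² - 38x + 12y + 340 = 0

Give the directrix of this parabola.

Only y is squared. Complete the square in y: (y + 6)² = 38(x - 8).
Vertex (8, -6); 4p = 38 so p = 19/2. Opens right.
Directrix is the vertical line x = h − p = 8 − (19/2) = -3/2.

x = -3/2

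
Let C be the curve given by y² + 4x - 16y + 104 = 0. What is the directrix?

Only y is squared. Complete the square in y: (y - 8)² = -4(x + 10).
Vertex (-10, 8); 4p = -4 so p = -1. Opens left.
Directrix is the vertical line x = h − p = -10 − (-1) = -9.

x = -9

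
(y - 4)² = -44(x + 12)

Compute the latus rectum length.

Vertex (-12, 4); 4p = -44 so p = -11. Opens left.
Latus rectum length = |4p| = 44.

44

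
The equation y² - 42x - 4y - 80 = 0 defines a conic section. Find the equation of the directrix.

x = -25/2

Only y is squared. Complete the square in y: (y - 2)² = 42(x + 2).
Vertex (-2, 2); 4p = 42 so p = 21/2. Opens right.
Directrix is the vertical line x = h − p = -2 − (21/2) = -25/2.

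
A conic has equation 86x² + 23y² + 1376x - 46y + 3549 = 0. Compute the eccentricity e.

Rearranging, 86(x² + 16x) + 23(y² - 2y) = -3549.
Complete the square: 86(x + 8)² + 23(y - 1)² = -3549 + 5504 + 23 = 1978
Divide through by 1978 to get (x + 8)²/23 + (y - 1)²/86 = 1.
Ellipse, center (-8, 1), major axis vertical; a² = 86, b² = 23.
c² = a² - b² = 63, so c = 3√7.
e = c/a = 3√7/√86 = 3√602/86.

e = 3√602/86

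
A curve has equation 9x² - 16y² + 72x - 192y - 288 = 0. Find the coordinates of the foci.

(-4, -11) and (-4, -1)

9(x² + 8x) -16(y² + 12y) = 288
Completing the square gives 9(x + 4)² -16(y + 6)² = 288 + 144 - 576 = -144.
Divide by -144: (y + 6)²/9 - (x + 4)²/16 = 1
Hyperbola, center (-4, -6), transverse axis vertical; a² = 9, b² = 16.
c² = a² + b² = 9 + 16 = 25, so c = 5.
Foci lie on the vertical axis through the center: (h, k ± c).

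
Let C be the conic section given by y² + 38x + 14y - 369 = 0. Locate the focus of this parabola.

(3/2, -7)

Only y is squared. Complete the square in y: (y + 7)² = -38(x - 11).
Vertex (11, -7); 4p = -38 so p = -19/2. Opens left.
Focus is p units from the vertex along the axis: (h + p, k).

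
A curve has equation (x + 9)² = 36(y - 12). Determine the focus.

Vertex (-9, 12); 4p = 36 so p = 9. Opens up.
Focus is p units from the vertex along the axis: (h, k + p).

(-9, 21)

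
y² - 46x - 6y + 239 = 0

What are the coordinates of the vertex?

Only y is squared. Complete the square in y: (y - 3)² = 46(x - 5).
Vertex (5, 3); 4p = 46 so p = 23/2. Opens right.

(5, 3)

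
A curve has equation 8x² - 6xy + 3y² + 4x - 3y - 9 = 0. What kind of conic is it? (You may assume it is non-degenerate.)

A = 8, B = -6, C = 3.
Discriminant B² − 4AC = (-6)² − 4·8·3 = -60.
B² − 4AC < 0 ⇒ ellipse.

ellipse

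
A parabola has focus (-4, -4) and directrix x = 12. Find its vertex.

(4, -4)

The vertex is the midpoint between the focus and the directrix along the axis of symmetry.
Axis is horizontal (directrix is vertical). Vertex x-coordinate = (-4 + 12)/2 = 4; y-coordinate = -4.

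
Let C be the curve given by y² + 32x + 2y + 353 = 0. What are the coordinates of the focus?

(-19, -1)

Only y is squared. Complete the square in y: (y + 1)² = -32(x + 11).
Vertex (-11, -1); 4p = -32 so p = -8. Opens left.
Focus is p units from the vertex along the axis: (h + p, k).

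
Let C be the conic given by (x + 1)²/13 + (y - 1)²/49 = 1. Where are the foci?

Center (-1, 1). The larger denominator 49 sits under the y-term, so the major axis is vertical; a² = 49, b² = 13.
c² = a² - b² = 49 - 13 = 36, so c = 6.
Foci lie on the vertical axis through the center: (h, k ± c).

(-1, -5) and (-1, 7)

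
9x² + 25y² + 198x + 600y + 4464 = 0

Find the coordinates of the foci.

(-15, -12) and (-7, -12)

Group the x- and y-terms: 9(x² + 22x) + 25(y² + 24y) = -4464
9(x + 11)² + 25(y + 12)² = -4464 + 1089 + 3600 = 225
Dividing both sides by 225: (x + 11)²/25 + (y + 12)²/9 = 1
Ellipse, center (-11, -12), major axis horizontal; a² = 25, b² = 9.
c² = a² - b² = 25 - 9 = 16, so c = 4.
Foci lie on the horizontal axis through the center: (h ± c, k).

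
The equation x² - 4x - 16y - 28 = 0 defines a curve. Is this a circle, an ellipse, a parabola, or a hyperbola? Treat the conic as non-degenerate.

No xy term. Coefficients of x² and y² are A = 1, C = 0.
Exactly one squared variable ⇒ parabola.

parabola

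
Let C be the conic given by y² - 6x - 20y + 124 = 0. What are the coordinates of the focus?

(11/2, 10)

Only y is squared. Complete the square in y: (y - 10)² = 6(x - 4).
Vertex (4, 10); 4p = 6 so p = 3/2. Opens right.
Focus is p units from the vertex along the axis: (h + p, k).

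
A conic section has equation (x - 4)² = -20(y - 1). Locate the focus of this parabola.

Vertex (4, 1); 4p = -20 so p = -5. Opens down.
Focus is p units from the vertex along the axis: (h, k + p).

(4, -4)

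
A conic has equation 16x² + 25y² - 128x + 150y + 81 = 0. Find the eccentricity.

Rearranging, 16(x² - 8x) + 25(y² + 6y) = -81.
16(x - 4)² + 25(y + 3)² = -81 + 256 + 225 = 400
Divide through by 400 to get (x - 4)²/25 + (y + 3)²/16 = 1.
Ellipse, center (4, -3), major axis horizontal; a² = 25, b² = 16.
c² = a² - b² = 9, so c = 3.
e = c/a = 3/5.

e = 3/5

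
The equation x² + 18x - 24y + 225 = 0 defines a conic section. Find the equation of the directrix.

y = 0

Only x is squared. Complete the square in x: (x + 9)² = 24(y - 6).
Vertex (-9, 6); 4p = 24 so p = 6. Opens up.
Directrix is the horizontal line y = k − p = 6 − (6) = 0.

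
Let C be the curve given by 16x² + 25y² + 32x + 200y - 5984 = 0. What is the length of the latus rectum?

128/5

Group: 16(x² + 2x) + 25(y² + 8y) = 5984
Complete the square: 16(x + 1)² + 25(y + 4)² = 5984 + 16 + 400 = 6400
Divide by 6400: (x + 1)²/400 + (y + 4)²/256 = 1
Ellipse, center (-1, -4), major axis horizontal; a² = 400, b² = 256.
Latus rectum length = 2b²/a = 2·256/20 = 128/5.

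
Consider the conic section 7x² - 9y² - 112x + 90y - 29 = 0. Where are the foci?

Collect terms: 7(x² - 16x) -9(y² - 10y) = 29
7(x - 8)² -9(y - 5)² = 29 + 448 - 225 = 252
Dividing both sides by 252: (x - 8)²/36 - (y - 5)²/28 = 1
Hyperbola, center (8, 5), transverse axis horizontal; a² = 36, b² = 28.
c² = a² + b² = 36 + 28 = 64, so c = 8.
Foci lie on the horizontal axis through the center: (h ± c, k).

(0, 5) and (16, 5)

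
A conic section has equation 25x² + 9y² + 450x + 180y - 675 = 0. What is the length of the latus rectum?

72/5

Rearranging, 25(x² + 18x) + 9(y² + 20y) = 675.
25(x + 9)² + 9(y + 10)² = 675 + 2025 + 900 = 3600
Dividing both sides by 3600: (x + 9)²/144 + (y + 10)²/400 = 1
Ellipse, center (-9, -10), major axis vertical; a² = 400, b² = 144.
Latus rectum length = 2b²/a = 2·144/20 = 72/5.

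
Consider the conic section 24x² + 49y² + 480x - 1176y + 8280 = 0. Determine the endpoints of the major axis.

(-17, 12) and (-3, 12)

Rearranging, 24(x² + 20x) + 49(y² - 24y) = -8280.
Complete the square in x and y: 24(x + 10)² + 49(y - 12)² = -8280 + 2400 + 7056 = 1176
Dividing both sides by 1176: (x + 10)²/49 + (y - 12)²/24 = 1
Ellipse, center (-10, 12), major axis horizontal; a² = 49, b² = 24.
a = 7. Vertices at (h ± a, k).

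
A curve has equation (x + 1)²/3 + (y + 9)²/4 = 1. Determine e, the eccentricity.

Center (-1, -9). The larger denominator 4 sits under the y-term, so the major axis is vertical; a² = 4, b² = 3.
c² = a² - b² = 1, so c = 1.
e = c/a = 1/2.

e = 1/2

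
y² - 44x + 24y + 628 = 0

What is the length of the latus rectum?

Only y is squared. Complete the square in y: (y + 12)² = 44(x - 11).
Vertex (11, -12); 4p = 44 so p = 11. Opens right.
Latus rectum length = |4p| = 44.

44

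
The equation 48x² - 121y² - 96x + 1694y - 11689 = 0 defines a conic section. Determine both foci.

Rearranging, 48(x² - 2x) -121(y² - 14y) = 11689.
Complete the square: 48(x - 1)² -121(y - 7)² = 11689 + 48 - 5929 = 5808
Divide by 5808: (x - 1)²/121 - (y - 7)²/48 = 1
Hyperbola, center (1, 7), transverse axis horizontal; a² = 121, b² = 48.
c² = a² + b² = 121 + 48 = 169, so c = 13.
Foci lie on the horizontal axis through the center: (h ± c, k).

(-12, 7) and (14, 7)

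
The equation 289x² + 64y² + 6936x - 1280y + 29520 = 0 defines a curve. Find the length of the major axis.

289(x² + 24x) + 64(y² - 20y) = -29520
289(x + 12)² + 64(y - 10)² = -29520 + 41616 + 6400 = 18496
Divide by 18496: (x + 12)²/64 + (y - 10)²/289 = 1
Ellipse, center (-12, 10), major axis vertical; a² = 289, b² = 64.
a² = 289 so a = 17; the major axis has length 2a = 34.

34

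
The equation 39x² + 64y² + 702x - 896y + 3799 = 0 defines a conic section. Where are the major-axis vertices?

Rearranging, 39(x² + 18x) + 64(y² - 14y) = -3799.
Complete the square: 39(x + 9)² + 64(y - 7)² = -3799 + 3159 + 3136 = 2496
Divide through by 2496 to get (x + 9)²/64 + (y - 7)²/39 = 1.
Ellipse, center (-9, 7), major axis horizontal; a² = 64, b² = 39.
a = 8. Vertices at (h ± a, k).

(-17, 7) and (-1, 7)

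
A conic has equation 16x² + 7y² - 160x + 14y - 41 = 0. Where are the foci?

(5, -7) and (5, 5)

16(x² - 10x) + 7(y² + 2y) = 41
Complete the square in x and y: 16(x - 5)² + 7(y + 1)² = 41 + 400 + 7 = 448
Divide through by 448 to get (x - 5)²/28 + (y + 1)²/64 = 1.
Ellipse, center (5, -1), major axis vertical; a² = 64, b² = 28.
c² = a² - b² = 64 - 28 = 36, so c = 6.
Foci lie on the vertical axis through the center: (h, k ± c).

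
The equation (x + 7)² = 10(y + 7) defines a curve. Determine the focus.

(-7, -9/2)

Vertex (-7, -7); 4p = 10 so p = 5/2. Opens up.
Focus is p units from the vertex along the axis: (h, k + p).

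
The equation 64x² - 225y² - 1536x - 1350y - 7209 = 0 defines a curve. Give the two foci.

Rearranging, 64(x² - 24x) -225(y² + 6y) = 7209.
Complete the square: 64(x - 12)² -225(y + 3)² = 7209 + 9216 - 2025 = 14400
Divide by 14400: (x - 12)²/225 - (y + 3)²/64 = 1
Hyperbola, center (12, -3), transverse axis horizontal; a² = 225, b² = 64.
c² = a² + b² = 225 + 64 = 289, so c = 17.
Foci lie on the horizontal axis through the center: (h ± c, k).

(-5, -3) and (29, -3)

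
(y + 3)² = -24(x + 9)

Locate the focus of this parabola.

(-15, -3)

Vertex (-9, -3); 4p = -24 so p = -6. Opens left.
Focus is p units from the vertex along the axis: (h + p, k).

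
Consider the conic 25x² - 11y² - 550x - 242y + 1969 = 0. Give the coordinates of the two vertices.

(11, -16) and (11, -6)

25(x² - 22x) -11(y² + 22y) = -1969
25(x - 11)² -11(y + 11)² = -1969 + 3025 - 1331 = -275
Divide by -275: (y + 11)²/25 - (x - 11)²/11 = 1
Hyperbola, center (11, -11), transverse axis vertical; a² = 25, b² = 11.
a = 5. Vertices at (h, k ± a).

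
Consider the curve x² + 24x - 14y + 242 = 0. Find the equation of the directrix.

Only x is squared. Complete the square in x: (x + 12)² = 14(y - 7).
Vertex (-12, 7); 4p = 14 so p = 7/2. Opens up.
Directrix is the horizontal line y = k − p = 7 − (7/2) = 7/2.

y = 7/2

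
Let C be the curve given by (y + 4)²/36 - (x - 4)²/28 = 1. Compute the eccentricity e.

e = 4/3

Center (4, -4). The positive term is the y-term, so the transverse axis is vertical; a² = 36, b² = 28.
c² = a² + b² = 64, so c = 8.
e = c/a = 8/6 = 4/3.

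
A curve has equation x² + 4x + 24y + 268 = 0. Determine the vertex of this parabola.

Only x is squared. Complete the square in x: (x + 2)² = -24(y + 11).
Vertex (-2, -11); 4p = -24 so p = -6. Opens down.

(-2, -11)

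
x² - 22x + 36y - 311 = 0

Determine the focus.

Only x is squared. Complete the square in x: (x - 11)² = -36(y - 12).
Vertex (11, 12); 4p = -36 so p = -9. Opens down.
Focus is p units from the vertex along the axis: (h, k + p).

(11, 3)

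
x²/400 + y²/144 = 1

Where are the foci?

Center (0, 0). The larger denominator 400 sits under the x-term, so the major axis is horizontal; a² = 400, b² = 144.
c² = a² - b² = 400 - 144 = 256, so c = 16.
Foci lie on the horizontal axis through the center: (h ± c, k).

(-16, 0) and (16, 0)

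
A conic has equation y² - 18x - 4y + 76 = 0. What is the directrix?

x = -1/2

Only y is squared. Complete the square in y: (y - 2)² = 18(x - 4).
Vertex (4, 2); 4p = 18 so p = 9/2. Opens right.
Directrix is the vertical line x = h − p = 4 − (9/2) = -1/2.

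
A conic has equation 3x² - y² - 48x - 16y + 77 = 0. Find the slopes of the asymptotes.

Group: 3(x² - 16x) -(y² + 16y) = -77
3(x - 8)² -(y + 8)² = -77 + 192 - 64 = 51
Divide by 51: (x - 8)²/17 - (y + 8)²/51 = 1
Hyperbola, center (8, -8), transverse axis horizontal; a² = 17, b² = 51.
For a horizontal hyperbola the asymptotes have slope ±b/a.
Here that is ±√51/√17 = ±√3.

√3 and -√3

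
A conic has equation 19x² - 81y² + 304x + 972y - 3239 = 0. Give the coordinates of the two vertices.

Collect terms: 19(x² + 16x) -81(y² - 12y) = 3239
19(x + 8)² -81(y - 6)² = 3239 + 1216 - 2916 = 1539
Divide by 1539: (x + 8)²/81 - (y - 6)²/19 = 1
Hyperbola, center (-8, 6), transverse axis horizontal; a² = 81, b² = 19.
a = 9. Vertices at (h ± a, k).

(-17, 6) and (1, 6)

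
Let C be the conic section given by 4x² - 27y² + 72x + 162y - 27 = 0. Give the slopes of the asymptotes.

2√3/9 and -2√3/9

Rearranging, 4(x² + 18x) -27(y² - 6y) = 27.
Completing the square gives 4(x + 9)² -27(y - 3)² = 27 + 324 - 243 = 108.
Divide by 108: (x + 9)²/27 - (y - 3)²/4 = 1
Hyperbola, center (-9, 3), transverse axis horizontal; a² = 27, b² = 4.
For a horizontal hyperbola the asymptotes have slope ±b/a.
Here that is ±2/3√3 = ±2√3/9.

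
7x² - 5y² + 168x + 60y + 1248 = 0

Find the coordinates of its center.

(-12, 6)

Group: 7(x² + 24x) -5(y² - 12y) = -1248
Completing the square gives 7(x + 12)² -5(y - 6)² = -1248 + 1008 - 180 = -420.
Divide through by -420 to get (y - 6)²/84 - (x + 12)²/60 = 1.
Hyperbola with center (-12, 6).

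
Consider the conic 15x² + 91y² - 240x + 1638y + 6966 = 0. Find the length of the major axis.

Collect terms: 15(x² - 16x) + 91(y² + 18y) = -6966
15(x - 8)² + 91(y + 9)² = -6966 + 960 + 7371 = 1365
Dividing both sides by 1365: (x - 8)²/91 + (y + 9)²/15 = 1
Ellipse, center (8, -9), major axis horizontal; a² = 91, b² = 15.
a² = 91 so a = √91; the major axis has length 2a = 2√91.

2√91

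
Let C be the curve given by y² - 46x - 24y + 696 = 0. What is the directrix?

x = 1/2

Only y is squared. Complete the square in y: (y - 12)² = 46(x - 12).
Vertex (12, 12); 4p = 46 so p = 23/2. Opens right.
Directrix is the vertical line x = h − p = 12 − (23/2) = 1/2.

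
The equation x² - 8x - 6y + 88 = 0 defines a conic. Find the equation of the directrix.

y = 21/2

Only x is squared. Complete the square in x: (x - 4)² = 6(y - 12).
Vertex (4, 12); 4p = 6 so p = 3/2. Opens up.
Directrix is the horizontal line y = k − p = 12 − (3/2) = 21/2.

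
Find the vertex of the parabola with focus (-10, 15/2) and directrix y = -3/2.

The vertex is the midpoint between the focus and the directrix along the axis of symmetry.
Axis is vertical (directrix is horizontal). Vertex y-coordinate = (15/2 + (-3/2))/2 = 3; x-coordinate = -10.

(-10, 3)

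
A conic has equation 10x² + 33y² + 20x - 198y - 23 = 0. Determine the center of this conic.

Group: 10(x² + 2x) + 33(y² - 6y) = 23
10(x + 1)² + 33(y - 3)² = 23 + 10 + 297 = 330
Dividing both sides by 330: (x + 1)²/33 + (y - 3)²/10 = 1
Ellipse with center (-1, 3).

(-1, 3)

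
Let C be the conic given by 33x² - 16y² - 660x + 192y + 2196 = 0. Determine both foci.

Rearranging, 33(x² - 20x) -16(y² - 12y) = -2196.
Completing the square gives 33(x - 10)² -16(y - 6)² = -2196 + 3300 - 576 = 528.
Divide by 528: (x - 10)²/16 - (y - 6)²/33 = 1
Hyperbola, center (10, 6), transverse axis horizontal; a² = 16, b² = 33.
c² = a² + b² = 16 + 33 = 49, so c = 7.
Foci lie on the horizontal axis through the center: (h ± c, k).

(3, 6) and (17, 6)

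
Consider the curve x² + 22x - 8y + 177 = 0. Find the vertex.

(-11, 7)

Only x is squared. Complete the square in x: (x + 11)² = 8(y - 7).
Vertex (-11, 7); 4p = 8 so p = 2. Opens up.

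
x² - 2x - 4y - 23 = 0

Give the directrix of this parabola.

y = -7

Only x is squared. Complete the square in x: (x - 1)² = 4(y + 6).
Vertex (1, -6); 4p = 4 so p = 1. Opens up.
Directrix is the horizontal line y = k − p = -6 − (1) = -7.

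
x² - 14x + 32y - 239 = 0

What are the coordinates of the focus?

(7, 1)

Only x is squared. Complete the square in x: (x - 7)² = -32(y - 9).
Vertex (7, 9); 4p = -32 so p = -8. Opens down.
Focus is p units from the vertex along the axis: (h, k + p).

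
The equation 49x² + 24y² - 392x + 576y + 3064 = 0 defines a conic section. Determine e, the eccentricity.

e = 5/7

Group the x- and y-terms: 49(x² - 8x) + 24(y² + 24y) = -3064
Completing the square gives 49(x - 4)² + 24(y + 12)² = -3064 + 784 + 3456 = 1176.
Divide by 1176: (x - 4)²/24 + (y + 12)²/49 = 1
Ellipse, center (4, -12), major axis vertical; a² = 49, b² = 24.
c² = a² - b² = 25, so c = 5.
e = c/a = 5/7.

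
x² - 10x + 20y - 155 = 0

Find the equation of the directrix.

Only x is squared. Complete the square in x: (x - 5)² = -20(y - 9).
Vertex (5, 9); 4p = -20 so p = -5. Opens down.
Directrix is the horizontal line y = k − p = 9 − (-5) = 14.

y = 14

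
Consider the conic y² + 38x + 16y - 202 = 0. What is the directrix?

Only y is squared. Complete the square in y: (y + 8)² = -38(x - 7).
Vertex (7, -8); 4p = -38 so p = -19/2. Opens left.
Directrix is the vertical line x = h − p = 7 − (-19/2) = 33/2.

x = 33/2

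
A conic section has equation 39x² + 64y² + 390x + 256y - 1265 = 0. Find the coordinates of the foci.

(-10, -2) and (0, -2)

Collect terms: 39(x² + 10x) + 64(y² + 4y) = 1265
Complete the square in x and y: 39(x + 5)² + 64(y + 2)² = 1265 + 975 + 256 = 2496
Divide through by 2496 to get (x + 5)²/64 + (y + 2)²/39 = 1.
Ellipse, center (-5, -2), major axis horizontal; a² = 64, b² = 39.
c² = a² - b² = 64 - 39 = 25, so c = 5.
Foci lie on the horizontal axis through the center: (h ± c, k).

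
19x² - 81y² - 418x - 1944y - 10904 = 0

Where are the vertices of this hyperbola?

Rearranging, 19(x² - 22x) -81(y² + 24y) = 10904.
19(x - 11)² -81(y + 12)² = 10904 + 2299 - 11664 = 1539
Divide through by 1539 to get (x - 11)²/81 - (y + 12)²/19 = 1.
Hyperbola, center (11, -12), transverse axis horizontal; a² = 81, b² = 19.
a = 9. Vertices at (h ± a, k).

(2, -12) and (20, -12)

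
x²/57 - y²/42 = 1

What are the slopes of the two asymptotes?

√266/19 and -√266/19

Center (0, 0). The positive term is the x-term, so the transverse axis is horizontal; a² = 57, b² = 42.
For a horizontal hyperbola the asymptotes have slope ±b/a.
Here that is ±√42/√57 = ±√266/19.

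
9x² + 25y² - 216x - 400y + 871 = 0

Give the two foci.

Group the x- and y-terms: 9(x² - 24x) + 25(y² - 16y) = -871
Completing the square gives 9(x - 12)² + 25(y - 8)² = -871 + 1296 + 1600 = 2025.
Dividing both sides by 2025: (x - 12)²/225 + (y - 8)²/81 = 1
Ellipse, center (12, 8), major axis horizontal; a² = 225, b² = 81.
c² = a² - b² = 225 - 81 = 144, so c = 12.
Foci lie on the horizontal axis through the center: (h ± c, k).

(0, 8) and (24, 8)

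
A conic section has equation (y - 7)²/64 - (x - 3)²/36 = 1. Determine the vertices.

(3, -1) and (3, 15)

Center (3, 7). The positive term is the y-term, so the transverse axis is vertical; a² = 64, b² = 36.
a = 8. Vertices at (h, k ± a).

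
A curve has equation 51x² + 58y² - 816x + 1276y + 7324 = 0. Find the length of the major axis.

2√58

Rearranging, 51(x² - 16x) + 58(y² + 22y) = -7324.
Complete the square: 51(x - 8)² + 58(y + 11)² = -7324 + 3264 + 7018 = 2958
Dividing both sides by 2958: (x - 8)²/58 + (y + 11)²/51 = 1
Ellipse, center (8, -11), major axis horizontal; a² = 58, b² = 51.
a² = 58 so a = √58; the major axis has length 2a = 2√58.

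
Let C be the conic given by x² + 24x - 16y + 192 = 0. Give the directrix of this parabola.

Only x is squared. Complete the square in x: (x + 12)² = 16(y - 3).
Vertex (-12, 3); 4p = 16 so p = 4. Opens up.
Directrix is the horizontal line y = k − p = 3 − (4) = -1.

y = -1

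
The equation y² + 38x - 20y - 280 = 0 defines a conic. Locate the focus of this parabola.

Only y is squared. Complete the square in y: (y - 10)² = -38(x - 10).
Vertex (10, 10); 4p = -38 so p = -19/2. Opens left.
Focus is p units from the vertex along the axis: (h + p, k).

(1/2, 10)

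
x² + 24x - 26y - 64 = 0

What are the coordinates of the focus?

Only x is squared. Complete the square in x: (x + 12)² = 26(y + 8).
Vertex (-12, -8); 4p = 26 so p = 13/2. Opens up.
Focus is p units from the vertex along the axis: (h, k + p).

(-12, -3/2)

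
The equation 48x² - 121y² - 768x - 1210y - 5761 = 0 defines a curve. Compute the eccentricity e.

Group the x- and y-terms: 48(x² - 16x) -121(y² + 10y) = 5761
48(x - 8)² -121(y + 5)² = 5761 + 3072 - 3025 = 5808
Divide by 5808: (x - 8)²/121 - (y + 5)²/48 = 1
Hyperbola, center (8, -5), transverse axis horizontal; a² = 121, b² = 48.
c² = a² + b² = 169, so c = 13.
e = c/a = 13/11.

e = 13/11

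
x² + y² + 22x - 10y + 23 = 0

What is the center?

(-11, 5)

Collect terms: (x² + 22x) + (y² - 10y) = -23
(x + 11)² + (y - 5)² = -23 + 121 + 25 = 123
So (x + 11)² + (y - 5)² = 123.
Circle centered at (-11, 5) with r² = 123.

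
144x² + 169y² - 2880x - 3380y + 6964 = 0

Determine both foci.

(5, 10) and (15, 10)

Collect terms: 144(x² - 20x) + 169(y² - 20y) = -6964
Complete the square in x and y: 144(x - 10)² + 169(y - 10)² = -6964 + 14400 + 16900 = 24336
Divide through by 24336 to get (x - 10)²/169 + (y - 10)²/144 = 1.
Ellipse, center (10, 10), major axis horizontal; a² = 169, b² = 144.
c² = a² - b² = 169 - 144 = 25, so c = 5.
Foci lie on the horizontal axis through the center: (h ± c, k).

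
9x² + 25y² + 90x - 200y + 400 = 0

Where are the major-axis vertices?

(-10, 4) and (0, 4)

9(x² + 10x) + 25(y² - 8y) = -400
Completing the square gives 9(x + 5)² + 25(y - 4)² = -400 + 225 + 400 = 225.
Divide through by 225 to get (x + 5)²/25 + (y - 4)²/9 = 1.
Ellipse, center (-5, 4), major axis horizontal; a² = 25, b² = 9.
a = 5. Vertices at (h ± a, k).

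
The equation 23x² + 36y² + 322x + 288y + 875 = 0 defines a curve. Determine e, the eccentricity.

e = √13/6

23(x² + 14x) + 36(y² + 8y) = -875
Complete the square: 23(x + 7)² + 36(y + 4)² = -875 + 1127 + 576 = 828
Divide by 828: (x + 7)²/36 + (y + 4)²/23 = 1
Ellipse, center (-7, -4), major axis horizontal; a² = 36, b² = 23.
c² = a² - b² = 13, so c = √13.
e = c/a = √13/6.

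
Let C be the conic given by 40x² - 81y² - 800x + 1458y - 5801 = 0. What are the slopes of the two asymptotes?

Collect terms: 40(x² - 20x) -81(y² - 18y) = 5801
40(x - 10)² -81(y - 9)² = 5801 + 4000 - 6561 = 3240
Divide by 3240: (x - 10)²/81 - (y - 9)²/40 = 1
Hyperbola, center (10, 9), transverse axis horizontal; a² = 81, b² = 40.
For a horizontal hyperbola the asymptotes have slope ±b/a.
Here that is ±2√10/9.

2√10/9 and -2√10/9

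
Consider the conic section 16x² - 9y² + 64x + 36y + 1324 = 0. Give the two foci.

16(x² + 4x) -9(y² - 4y) = -1324
Complete the square: 16(x + 2)² -9(y - 2)² = -1324 + 64 - 36 = -1296
Divide through by -1296 to get (y - 2)²/144 - (x + 2)²/81 = 1.
Hyperbola, center (-2, 2), transverse axis vertical; a² = 144, b² = 81.
c² = a² + b² = 144 + 81 = 225, so c = 15.
Foci lie on the vertical axis through the center: (h, k ± c).

(-2, -13) and (-2, 17)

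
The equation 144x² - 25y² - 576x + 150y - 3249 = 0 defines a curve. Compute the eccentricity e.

Collect terms: 144(x² - 4x) -25(y² - 6y) = 3249
Complete the square in x and y: 144(x - 2)² -25(y - 3)² = 3249 + 576 - 225 = 3600
Divide through by 3600 to get (x - 2)²/25 - (y - 3)²/144 = 1.
Hyperbola, center (2, 3), transverse axis horizontal; a² = 25, b² = 144.
c² = a² + b² = 169, so c = 13.
e = c/a = 13/5.

e = 13/5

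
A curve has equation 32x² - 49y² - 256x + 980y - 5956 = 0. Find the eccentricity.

32(x² - 8x) -49(y² - 20y) = 5956
Complete the square in x and y: 32(x - 4)² -49(y - 10)² = 5956 + 512 - 4900 = 1568
Divide through by 1568 to get (x - 4)²/49 - (y - 10)²/32 = 1.
Hyperbola, center (4, 10), transverse axis horizontal; a² = 49, b² = 32.
c² = a² + b² = 81, so c = 9.
e = c/a = 9/7.

e = 9/7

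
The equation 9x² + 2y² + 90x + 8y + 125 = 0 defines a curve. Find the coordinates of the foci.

9(x² + 10x) + 2(y² + 4y) = -125
Completing the square gives 9(x + 5)² + 2(y + 2)² = -125 + 225 + 8 = 108.
Divide through by 108 to get (x + 5)²/12 + (y + 2)²/54 = 1.
Ellipse, center (-5, -2), major axis vertical; a² = 54, b² = 12.
c² = a² - b² = 54 - 12 = 42, so c = √42.
Foci lie on the vertical axis through the center: (h, k ± c).

(-5, -2 - √42) and (-5, -2 + √42)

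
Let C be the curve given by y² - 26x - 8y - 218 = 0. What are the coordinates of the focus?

Only y is squared. Complete the square in y: (y - 4)² = 26(x + 9).
Vertex (-9, 4); 4p = 26 so p = 13/2. Opens right.
Focus is p units from the vertex along the axis: (h + p, k).

(-5/2, 4)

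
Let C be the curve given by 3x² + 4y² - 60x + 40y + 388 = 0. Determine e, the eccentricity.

3(x² - 20x) + 4(y² + 10y) = -388
Completing the square gives 3(x - 10)² + 4(y + 5)² = -388 + 300 + 100 = 12.
Divide by 12: (x - 10)²/4 + (y + 5)²/3 = 1
Ellipse, center (10, -5), major axis horizontal; a² = 4, b² = 3.
c² = a² - b² = 1, so c = 1.
e = c/a = 1/2.

e = 1/2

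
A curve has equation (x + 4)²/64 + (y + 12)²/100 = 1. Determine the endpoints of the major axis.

Center (-4, -12). The larger denominator 100 sits under the y-term, so the major axis is vertical; a² = 100, b² = 64.
a = 10. Vertices at (h, k ± a).

(-4, -22) and (-4, -2)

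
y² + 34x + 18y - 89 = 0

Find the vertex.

(5, -9)

Only y is squared. Complete the square in y: (y + 9)² = -34(x - 5).
Vertex (5, -9); 4p = -34 so p = -17/2. Opens left.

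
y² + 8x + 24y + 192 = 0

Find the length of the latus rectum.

Only y is squared. Complete the square in y: (y + 12)² = -8(x + 6).
Vertex (-6, -12); 4p = -8 so p = -2. Opens left.
Latus rectum length = |4p| = 8.

8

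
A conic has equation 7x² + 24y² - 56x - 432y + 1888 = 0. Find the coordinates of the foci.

Rearranging, 7(x² - 8x) + 24(y² - 18y) = -1888.
7(x - 4)² + 24(y - 9)² = -1888 + 112 + 1944 = 168
Divide through by 168 to get (x - 4)²/24 + (y - 9)²/7 = 1.
Ellipse, center (4, 9), major axis horizontal; a² = 24, b² = 7.
c² = a² - b² = 24 - 7 = 17, so c = √17.
Foci lie on the horizontal axis through the center: (h ± c, k).

(4 - √17, 9) and (4 + √17, 9)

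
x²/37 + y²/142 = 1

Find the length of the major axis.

Center (0, 0). The larger denominator 142 sits under the y-term, so the major axis is vertical; a² = 142, b² = 37.
a² = 142 so a = √142; the major axis has length 2a = 2√142.

2√142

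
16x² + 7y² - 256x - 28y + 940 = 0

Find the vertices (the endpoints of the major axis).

(8, -2) and (8, 6)

Group the x- and y-terms: 16(x² - 16x) + 7(y² - 4y) = -940
Complete the square: 16(x - 8)² + 7(y - 2)² = -940 + 1024 + 28 = 112
Divide by 112: (x - 8)²/7 + (y - 2)²/16 = 1
Ellipse, center (8, 2), major axis vertical; a² = 16, b² = 7.
a = 4. Vertices at (h, k ± a).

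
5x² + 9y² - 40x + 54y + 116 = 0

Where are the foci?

(2, -3) and (6, -3)

Group the x- and y-terms: 5(x² - 8x) + 9(y² + 6y) = -116
Complete the square in x and y: 5(x - 4)² + 9(y + 3)² = -116 + 80 + 81 = 45
Divide through by 45 to get (x - 4)²/9 + (y + 3)²/5 = 1.
Ellipse, center (4, -3), major axis horizontal; a² = 9, b² = 5.
c² = a² - b² = 9 - 5 = 4, so c = 2.
Foci lie on the horizontal axis through the center: (h ± c, k).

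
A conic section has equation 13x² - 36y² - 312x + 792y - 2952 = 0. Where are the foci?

(5, 11) and (19, 11)

Collect terms: 13(x² - 24x) -36(y² - 22y) = 2952
Complete the square: 13(x - 12)² -36(y - 11)² = 2952 + 1872 - 4356 = 468
Divide by 468: (x - 12)²/36 - (y - 11)²/13 = 1
Hyperbola, center (12, 11), transverse axis horizontal; a² = 36, b² = 13.
c² = a² + b² = 36 + 13 = 49, so c = 7.
Foci lie on the horizontal axis through the center: (h ± c, k).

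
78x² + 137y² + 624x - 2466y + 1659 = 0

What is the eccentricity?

e = √8083/137

78(x² + 8x) + 137(y² - 18y) = -1659
78(x + 4)² + 137(y - 9)² = -1659 + 1248 + 11097 = 10686
Dividing both sides by 10686: (x + 4)²/137 + (y - 9)²/78 = 1
Ellipse, center (-4, 9), major axis horizontal; a² = 137, b² = 78.
c² = a² - b² = 59, so c = √59.
e = c/a = √59/√137 = √8083/137.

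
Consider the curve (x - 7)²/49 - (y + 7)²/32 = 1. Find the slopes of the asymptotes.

4√2/7 and -4√2/7

Center (7, -7). The positive term is the x-term, so the transverse axis is horizontal; a² = 49, b² = 32.
For a horizontal hyperbola the asymptotes have slope ±b/a.
Here that is ±4√2/7.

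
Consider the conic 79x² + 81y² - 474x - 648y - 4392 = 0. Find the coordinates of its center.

Group: 79(x² - 6x) + 81(y² - 8y) = 4392
Complete the square: 79(x - 3)² + 81(y - 4)² = 4392 + 711 + 1296 = 6399
Dividing both sides by 6399: (x - 3)²/81 + (y - 4)²/79 = 1
Ellipse with center (3, 4).

(3, 4)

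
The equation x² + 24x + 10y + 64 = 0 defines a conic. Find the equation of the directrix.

y = 21/2

Only x is squared. Complete the square in x: (x + 12)² = -10(y - 8).
Vertex (-12, 8); 4p = -10 so p = -5/2. Opens down.
Directrix is the horizontal line y = k − p = 8 − (-5/2) = 21/2.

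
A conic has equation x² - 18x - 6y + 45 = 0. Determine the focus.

(9, -9/2)

Only x is squared. Complete the square in x: (x - 9)² = 6(y + 6).
Vertex (9, -6); 4p = 6 so p = 3/2. Opens up.
Focus is p units from the vertex along the axis: (h, k + p).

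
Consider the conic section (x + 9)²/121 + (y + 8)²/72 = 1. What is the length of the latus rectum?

144/11

Center (-9, -8). The larger denominator 121 sits under the x-term, so the major axis is horizontal; a² = 121, b² = 72.
Latus rectum length = 2b²/a = 2·72/11 = 144/11.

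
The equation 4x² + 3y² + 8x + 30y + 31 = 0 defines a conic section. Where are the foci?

(-1, -7) and (-1, -3)

Group: 4(x² + 2x) + 3(y² + 10y) = -31
Completing the square gives 4(x + 1)² + 3(y + 5)² = -31 + 4 + 75 = 48.
Dividing both sides by 48: (x + 1)²/12 + (y + 5)²/16 = 1
Ellipse, center (-1, -5), major axis vertical; a² = 16, b² = 12.
c² = a² - b² = 16 - 12 = 4, so c = 2.
Foci lie on the vertical axis through the center: (h, k ± c).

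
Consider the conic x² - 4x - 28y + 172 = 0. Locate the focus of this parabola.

(2, 13)

Only x is squared. Complete the square in x: (x - 2)² = 28(y - 6).
Vertex (2, 6); 4p = 28 so p = 7. Opens up.
Focus is p units from the vertex along the axis: (h, k + p).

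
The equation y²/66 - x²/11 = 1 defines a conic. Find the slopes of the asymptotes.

√6 and -√6

Center (0, 0). The positive term is the y-term, so the transverse axis is vertical; a² = 66, b² = 11.
For a vertical hyperbola the asymptotes have slope ±a/b.
Here that is ±√66/√11 = ±√6.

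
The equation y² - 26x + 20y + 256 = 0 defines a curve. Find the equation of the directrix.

Only y is squared. Complete the square in y: (y + 10)² = 26(x - 6).
Vertex (6, -10); 4p = 26 so p = 13/2. Opens right.
Directrix is the vertical line x = h − p = 6 − (13/2) = -1/2.

x = -1/2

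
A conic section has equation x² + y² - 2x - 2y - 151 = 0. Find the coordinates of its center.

Group the x- and y-terms: (x² - 2x) + (y² - 2y) = 151
Completing the square gives (x - 1)² + (y - 1)² = 151 + 1 + 1 = 153.
So (x - 1)² + (y - 1)² = 153.
Circle centered at (1, 1) with r² = 153.

(1, 1)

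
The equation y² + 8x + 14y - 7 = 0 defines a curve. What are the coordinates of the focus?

(5, -7)

Only y is squared. Complete the square in y: (y + 7)² = -8(x - 7).
Vertex (7, -7); 4p = -8 so p = -2. Opens left.
Focus is p units from the vertex along the axis: (h + p, k).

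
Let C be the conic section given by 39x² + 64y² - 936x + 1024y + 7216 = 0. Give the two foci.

(7, -8) and (17, -8)

39(x² - 24x) + 64(y² + 16y) = -7216
Completing the square gives 39(x - 12)² + 64(y + 8)² = -7216 + 5616 + 4096 = 2496.
Divide by 2496: (x - 12)²/64 + (y + 8)²/39 = 1
Ellipse, center (12, -8), major axis horizontal; a² = 64, b² = 39.
c² = a² - b² = 64 - 39 = 25, so c = 5.
Foci lie on the horizontal axis through the center: (h ± c, k).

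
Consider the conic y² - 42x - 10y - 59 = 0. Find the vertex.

(-2, 5)

Only y is squared. Complete the square in y: (y - 5)² = 42(x + 2).
Vertex (-2, 5); 4p = 42 so p = 21/2. Opens right.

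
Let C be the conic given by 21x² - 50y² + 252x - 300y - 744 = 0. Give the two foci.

Group: 21(x² + 12x) -50(y² + 6y) = 744
Complete the square in x and y: 21(x + 6)² -50(y + 3)² = 744 + 756 - 450 = 1050
Divide through by 1050 to get (x + 6)²/50 - (y + 3)²/21 = 1.
Hyperbola, center (-6, -3), transverse axis horizontal; a² = 50, b² = 21.
c² = a² + b² = 50 + 21 = 71, so c = √71.
Foci lie on the horizontal axis through the center: (h ± c, k).

(-6 - √71, -3) and (-6 + √71, -3)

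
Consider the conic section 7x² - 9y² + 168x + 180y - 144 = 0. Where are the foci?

Group the x- and y-terms: 7(x² + 24x) -9(y² - 20y) = 144
Completing the square gives 7(x + 12)² -9(y - 10)² = 144 + 1008 - 900 = 252.
Divide by 252: (x + 12)²/36 - (y - 10)²/28 = 1
Hyperbola, center (-12, 10), transverse axis horizontal; a² = 36, b² = 28.
c² = a² + b² = 36 + 28 = 64, so c = 8.
Foci lie on the horizontal axis through the center: (h ± c, k).

(-20, 10) and (-4, 10)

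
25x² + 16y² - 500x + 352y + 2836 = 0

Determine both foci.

25(x² - 20x) + 16(y² + 22y) = -2836
Complete the square in x and y: 25(x - 10)² + 16(y + 11)² = -2836 + 2500 + 1936 = 1600
Dividing both sides by 1600: (x - 10)²/64 + (y + 11)²/100 = 1
Ellipse, center (10, -11), major axis vertical; a² = 100, b² = 64.
c² = a² - b² = 100 - 64 = 36, so c = 6.
Foci lie on the vertical axis through the center: (h, k ± c).

(10, -17) and (10, -5)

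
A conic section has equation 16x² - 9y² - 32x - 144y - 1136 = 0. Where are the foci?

Group the x- and y-terms: 16(x² - 2x) -9(y² + 16y) = 1136
Complete the square: 16(x - 1)² -9(y + 8)² = 1136 + 16 - 576 = 576
Divide by 576: (x - 1)²/36 - (y + 8)²/64 = 1
Hyperbola, center (1, -8), transverse axis horizontal; a² = 36, b² = 64.
c² = a² + b² = 36 + 64 = 100, so c = 10.
Foci lie on the horizontal axis through the center: (h ± c, k).

(-9, -8) and (11, -8)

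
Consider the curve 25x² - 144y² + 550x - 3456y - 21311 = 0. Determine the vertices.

Group the x- and y-terms: 25(x² + 22x) -144(y² + 24y) = 21311
Complete the square: 25(x + 11)² -144(y + 12)² = 21311 + 3025 - 20736 = 3600
Divide through by 3600 to get (x + 11)²/144 - (y + 12)²/25 = 1.
Hyperbola, center (-11, -12), transverse axis horizontal; a² = 144, b² = 25.
a = 12. Vertices at (h ± a, k).

(-23, -12) and (1, -12)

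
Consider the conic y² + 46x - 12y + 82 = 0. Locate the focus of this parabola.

(-25/2, 6)

Only y is squared. Complete the square in y: (y - 6)² = -46(x + 1).
Vertex (-1, 6); 4p = -46 so p = -23/2. Opens left.
Focus is p units from the vertex along the axis: (h + p, k).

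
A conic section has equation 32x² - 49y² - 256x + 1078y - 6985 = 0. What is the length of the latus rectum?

32(x² - 8x) -49(y² - 22y) = 6985
32(x - 4)² -49(y - 11)² = 6985 + 512 - 5929 = 1568
Divide through by 1568 to get (x - 4)²/49 - (y - 11)²/32 = 1.
Hyperbola, center (4, 11), transverse axis horizontal; a² = 49, b² = 32.
Latus rectum length = 2b²/a = 2·32/7 = 64/7.

64/7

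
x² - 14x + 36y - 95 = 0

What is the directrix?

y = 13

Only x is squared. Complete the square in x: (x - 7)² = -36(y - 4).
Vertex (7, 4); 4p = -36 so p = -9. Opens down.
Directrix is the horizontal line y = k − p = 4 − (-9) = 13.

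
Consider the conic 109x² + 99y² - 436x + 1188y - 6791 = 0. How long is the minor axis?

Group: 109(x² - 4x) + 99(y² + 12y) = 6791
Completing the square gives 109(x - 2)² + 99(y + 6)² = 6791 + 436 + 3564 = 10791.
Divide through by 10791 to get (x - 2)²/99 + (y + 6)²/109 = 1.
Ellipse, center (2, -6), major axis vertical; a² = 109, b² = 99.
b² = 99 so b = 3√11; the minor axis has length 2b = 6√11.

6√11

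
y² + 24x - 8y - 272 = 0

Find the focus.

Only y is squared. Complete the square in y: (y - 4)² = -24(x - 12).
Vertex (12, 4); 4p = -24 so p = -6. Opens left.
Focus is p units from the vertex along the axis: (h + p, k).

(6, 4)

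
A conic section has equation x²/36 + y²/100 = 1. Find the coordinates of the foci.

(0, -8) and (0, 8)

Center (0, 0). The larger denominator 100 sits under the y-term, so the major axis is vertical; a² = 100, b² = 36.
c² = a² - b² = 100 - 36 = 64, so c = 8.
Foci lie on the vertical axis through the center: (h, k ± c).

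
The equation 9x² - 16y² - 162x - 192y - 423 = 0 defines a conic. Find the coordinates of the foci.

Rearranging, 9(x² - 18x) -16(y² + 12y) = 423.
Complete the square in x and y: 9(x - 9)² -16(y + 6)² = 423 + 729 - 576 = 576
Divide through by 576 to get (x - 9)²/64 - (y + 6)²/36 = 1.
Hyperbola, center (9, -6), transverse axis horizontal; a² = 64, b² = 36.
c² = a² + b² = 64 + 36 = 100, so c = 10.
Foci lie on the horizontal axis through the center: (h ± c, k).

(-1, -6) and (19, -6)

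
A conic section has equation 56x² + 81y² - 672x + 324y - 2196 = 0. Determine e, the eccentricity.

Collect terms: 56(x² - 12x) + 81(y² + 4y) = 2196
56(x - 6)² + 81(y + 2)² = 2196 + 2016 + 324 = 4536
Divide by 4536: (x - 6)²/81 + (y + 2)²/56 = 1
Ellipse, center (6, -2), major axis horizontal; a² = 81, b² = 56.
c² = a² - b² = 25, so c = 5.
e = c/a = 5/9.

e = 5/9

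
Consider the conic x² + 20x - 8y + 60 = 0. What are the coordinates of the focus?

Only x is squared. Complete the square in x: (x + 10)² = 8(y + 5).
Vertex (-10, -5); 4p = 8 so p = 2. Opens up.
Focus is p units from the vertex along the axis: (h, k + p).

(-10, -3)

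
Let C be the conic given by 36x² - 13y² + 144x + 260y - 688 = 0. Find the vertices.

Group the x- and y-terms: 36(x² + 4x) -13(y² - 20y) = 688
Completing the square gives 36(x + 2)² -13(y - 10)² = 688 + 144 - 1300 = -468.
Divide through by -468 to get (y - 10)²/36 - (x + 2)²/13 = 1.
Hyperbola, center (-2, 10), transverse axis vertical; a² = 36, b² = 13.
a = 6. Vertices at (h, k ± a).

(-2, 4) and (-2, 16)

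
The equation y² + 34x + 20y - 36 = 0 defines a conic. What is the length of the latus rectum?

Only y is squared. Complete the square in y: (y + 10)² = -34(x - 4).
Vertex (4, -10); 4p = -34 so p = -17/2. Opens left.
Latus rectum length = |4p| = 34.

34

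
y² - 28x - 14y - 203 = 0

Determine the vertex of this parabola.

Only y is squared. Complete the square in y: (y - 7)² = 28(x + 9).
Vertex (-9, 7); 4p = 28 so p = 7. Opens right.

(-9, 7)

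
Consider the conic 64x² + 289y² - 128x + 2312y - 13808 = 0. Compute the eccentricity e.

e = 15/17

64(x² - 2x) + 289(y² + 8y) = 13808
Complete the square: 64(x - 1)² + 289(y + 4)² = 13808 + 64 + 4624 = 18496
Divide by 18496: (x - 1)²/289 + (y + 4)²/64 = 1
Ellipse, center (1, -4), major axis horizontal; a² = 289, b² = 64.
c² = a² - b² = 225, so c = 15.
e = c/a = 15/17.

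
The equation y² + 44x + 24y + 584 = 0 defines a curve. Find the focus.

(-21, -12)

Only y is squared. Complete the square in y: (y + 12)² = -44(x + 10).
Vertex (-10, -12); 4p = -44 so p = -11. Opens left.
Focus is p units from the vertex along the axis: (h + p, k).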